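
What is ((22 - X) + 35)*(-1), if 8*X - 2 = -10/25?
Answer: -284/5 ≈ -56.800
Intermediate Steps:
X = ⅕ (X = ¼ + (-10/25)/8 = ¼ + (-10*1/25)/8 = ¼ + (⅛)*(-⅖) = ¼ - 1/20 = ⅕ ≈ 0.20000)
((22 - X) + 35)*(-1) = ((22 - 1*⅕) + 35)*(-1) = ((22 - ⅕) + 35)*(-1) = (109/5 + 35)*(-1) = (284/5)*(-1) = -284/5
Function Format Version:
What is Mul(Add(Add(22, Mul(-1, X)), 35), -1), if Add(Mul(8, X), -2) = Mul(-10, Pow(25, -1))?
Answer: Rational(-284, 5) ≈ -56.800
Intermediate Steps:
X = Rational(1, 5) (X = Add(Rational(1, 4), Mul(Rational(1, 8), Mul(-10, Pow(25, -1)))) = Add(Rational(1, 4), Mul(Rational(1, 8), Mul(-10, Rational(1, 25)))) = Add(Rational(1, 4), Mul(Rational(1, 8), Rational(-2, 5))) = Add(Rational(1, 4), Rational(-1, 20)) = Rational(1, 5) ≈ 0.20000)
Mul(Add(Add(22, Mul(-1, X)), 35), -1) = Mul(Add(Add(22, Mul(-1, Rational(1, 5))), 35), -1) = Mul(Add(Add(22, Rational(-1, 5)), 35), -1) = Mul(Add(Rational(109, 5), 35), -1) = Mul(Rational(284, 5), -1) = Rational(-284, 5)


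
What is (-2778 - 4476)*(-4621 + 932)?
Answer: 26760006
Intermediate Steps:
(-2778 - 4476)*(-4621 + 932) = -7254*(-3689) = 26760006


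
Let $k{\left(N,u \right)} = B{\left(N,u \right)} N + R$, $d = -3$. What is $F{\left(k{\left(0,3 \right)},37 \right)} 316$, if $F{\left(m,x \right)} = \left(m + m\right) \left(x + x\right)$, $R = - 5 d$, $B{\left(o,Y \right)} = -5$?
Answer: $701520$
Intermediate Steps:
$R = 15$ ($R = \left(-5\right) \left(-3\right) = 15$)
$k{\left(N,u \right)} = 15 - 5 N$ ($k{\left(N,u \right)} = - 5 N + 15 = 15 - 5 N$)
$F{\left(m,x \right)} = 4 m x$ ($F{\left(m,x \right)} = 2 m 2 x = 4 m x$)
$F{\left(k{\left(0,3 \right)},37 \right)} 316 = 4 \left(15 - 0\right) 37 \cdot 316 = 4 \left(15 + 0\right) 37 \cdot 316 = 4 \cdot 15 \cdot 37 \cdot 316 = 2220 \cdot 316 = 701520$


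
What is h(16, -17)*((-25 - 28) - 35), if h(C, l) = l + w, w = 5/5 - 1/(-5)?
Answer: 6952/5 ≈ 1390.4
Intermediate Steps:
w = 6/5 (w = 5*(1/5) - 1*(-1/5) = 1 + 1/5 = 6/5 ≈ 1.2000)
h(C, l) = 6/5 + l (h(C, l) = l + 6/5 = 6/5 + l)
h(16, -17)*((-25 - 28) - 35) = (6/5 - 17)*((-25 - 28) - 35) = -79*(-53 - 35)/5 = -79/5*(-88) = 6952/5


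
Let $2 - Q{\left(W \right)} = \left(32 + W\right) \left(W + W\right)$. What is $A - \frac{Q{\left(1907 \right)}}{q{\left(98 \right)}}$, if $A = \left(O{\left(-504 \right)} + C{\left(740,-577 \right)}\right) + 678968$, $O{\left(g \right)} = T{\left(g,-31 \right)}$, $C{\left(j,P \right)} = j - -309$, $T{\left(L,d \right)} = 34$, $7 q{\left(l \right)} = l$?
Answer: $\frac{8458029}{7} \approx 1.2083 \cdot 10^{6}$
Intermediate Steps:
$q{\left(l \right)} = \frac{l}{7}$
$C{\left(j,P \right)} = 309 + j$ ($C{\left(j,P \right)} = j + 309 = 309 + j$)
$O{\left(g \right)} = 34$
$Q{\left(W \right)} = 2 - 2 W \left(32 + W\right)$ ($Q{\left(W \right)} = 2 - \left(32 + W\right) \left(W + W\right) = 2 - \left(32 + W\right) 2 W = 2 - 2 W \left(32 + W\right)$)
$A = 680051$ ($A = \left(34 + \left(309 + 740\right)\right) + 678968 = \left(34 + 1049\right) + 678968 = 1083 + 678968 = 680051$)
$A - \frac{Q{\left(1907 \right)}}{q{\left(98 \right)}} = 680051 - \frac{2 - 122048 - 2 \cdot 1907^{2}}{\frac{1}{7} \cdot 98} = 680051 - \frac{2 - 122048 - 7273298}{14} = 680051 - \left(2 - 122048 - 7273298\right) \frac{1}{14} = 680051 - \left(-7395344\right) \frac{1}{14} = 680051 - - \frac{3697672}{7} = 680051 + \frac{3697672}{7} = \frac{8458029}{7}$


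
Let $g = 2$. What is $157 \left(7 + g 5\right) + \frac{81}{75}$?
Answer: $\frac{66752}{25} \approx 2670.1$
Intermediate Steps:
$157 \left(7 + g 5\right) + \frac{81}{75} = 157 \left(7 + 2 \cdot 5\right) + \frac{81}{75} = 157 \left(7 + 10\right) + 81 \cdot \frac{1}{75} = 157 \cdot 17 + \frac{27}{25} = 2669 + \frac{27}{25} = \frac{66752}{25}$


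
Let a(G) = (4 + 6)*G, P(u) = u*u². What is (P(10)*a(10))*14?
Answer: 1400000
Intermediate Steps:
P(u) = u³
a(G) = 10*G
(P(10)*a(10))*14 = (10³*(10*10))*14 = (1000*100)*14 = 100000*14 = 1400000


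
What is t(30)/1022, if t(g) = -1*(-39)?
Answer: 39/1022 ≈ 0.038160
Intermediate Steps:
t(g) = 39
t(30)/1022 = 39/1022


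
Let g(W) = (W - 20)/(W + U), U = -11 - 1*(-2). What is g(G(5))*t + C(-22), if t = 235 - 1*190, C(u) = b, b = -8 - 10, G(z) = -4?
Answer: 846/13 ≈ 65.077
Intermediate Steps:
U = -9 (U = -11 + 2 = -9)
b = -18
C(u) = -18
t = 45 (t = 235 - 190 = 45)
g(W) = (-20 + W)/(-9 + W) (g(W) = (W - 20)/(W - 9) = (-20 + W)/(-9 + W))
g(G(5))*t + C(-22) = ((-20 - 4)/(-9 - 4))*45 - 18 = (-24/(-13))*45 - 18 = -1/13*(-24)*45 - 18 = (24/13)*45 - 18 = 1080/13 - 18 = 846/13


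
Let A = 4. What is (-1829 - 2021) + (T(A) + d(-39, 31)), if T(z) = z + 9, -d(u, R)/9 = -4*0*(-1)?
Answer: -3837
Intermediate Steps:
d(u, R) = 0 (d(u, R) = -9*(-4*0)*(-1) = -0*(-1) = -9*0 = 0)
T(z) = 9 + z
(-1829 - 2021) + (T(A) + d(-39, 31)) = (-1829 - 2021) + ((9 + 4) + 0) = -3850 + (13 + 0) = -3850 + 13 = -3837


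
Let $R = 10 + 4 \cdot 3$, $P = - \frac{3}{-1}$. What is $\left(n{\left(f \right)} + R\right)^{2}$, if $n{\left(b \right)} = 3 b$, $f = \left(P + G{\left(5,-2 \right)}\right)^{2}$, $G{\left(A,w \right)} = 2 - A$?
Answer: $484$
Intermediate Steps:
$P = 3$ ($P = \left(-3\right) \left(-1\right) = 3$)
$R = 22$ ($R = 10 + 12 = 22$)
$f = 0$ ($f = \left(3 + \left(2 - 5\right)\right)^{2} = \left(3 - 3\right)^{2} = 0^{2} = 0$)
$\left(n{\left(f \right)} + R\right)^{2} = \left(3 \cdot 0 + 22\right)^{2} = \left(0 + 22\right)^{2} = 22^{2} = 484$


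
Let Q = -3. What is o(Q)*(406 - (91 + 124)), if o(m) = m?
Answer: -573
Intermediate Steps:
o(Q)*(406 - (91 + 124)) = -3*(406 - (91 + 124)) = -3*(406 - 1*215) = -3*(406 - 215) = -3*191 = -573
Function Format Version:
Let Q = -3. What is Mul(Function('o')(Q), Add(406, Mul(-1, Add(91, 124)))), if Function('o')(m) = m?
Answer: -573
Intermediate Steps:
Mul(Function('o')(Q), Add(406, Mul(-1, Add(91, 124)))) = Mul(-3, Add(406, Mul(-1, Add(91, 124)))) = Mul(-3, Add(406, Mul(-1, 215))) = Mul(-3, Add(406, -215)) = Mul(-3, 191) = -573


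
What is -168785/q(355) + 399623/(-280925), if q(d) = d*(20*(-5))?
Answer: 265834477/79782700 ≈ 3.3320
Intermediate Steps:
q(d) = -100*d (q(d) = d*(-100) = -100*d)
-168785/q(355) + 399623/(-280925) = -168785/((-100*355)) + 399623/(-280925) = -168785/(-35500) + 399623*(-1/280925) = -168785*(-1/35500) - 399623/280925 = 33757/7100 - 399623/280925 = 265834477/79782700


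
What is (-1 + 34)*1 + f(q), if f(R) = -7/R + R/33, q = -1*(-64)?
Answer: 73561/2112 ≈ 34.830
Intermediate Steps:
q = 64
f(R) = -7/R + R/33 (f(R) = -7/R + R*(1/33) = -7/R + R/33)
(-1 + 34)*1 + f(q) = (-1 + 34)*1 + (-7/64 + (1/33)*64) = 33*1 + (-7*1/64 + 64/33) = 33 + (-7/64 + 64/33) = 33 + 3865/2112 = 73561/2112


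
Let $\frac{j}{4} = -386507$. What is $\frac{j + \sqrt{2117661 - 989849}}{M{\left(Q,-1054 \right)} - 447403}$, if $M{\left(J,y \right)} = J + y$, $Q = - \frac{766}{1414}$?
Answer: $\frac{546520898}{158529741} - \frac{707 \sqrt{281953}}{158529741} \approx 3.4451$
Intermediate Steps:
$j = -1546028$ ($j = 4 \left(-386507\right) = -1546028$)
$Q = - \frac{383}{707}$ ($Q = \left(-766\right) \frac{1}{1414} = - \frac{383}{707} \approx -0.54173$)
$\frac{j + \sqrt{2117661 - 989849}}{M{\left(Q,-1054 \right)} - 447403} = \frac{-1546028 + \sqrt{2117661 - 989849}}{\left(- \frac{383}{707} - 1054\right) - 447403} = \frac{-1546028 + \sqrt{1127812}}{- \frac{745561}{707} + \left(-1459667 + 1012264\right)} = \frac{-1546028 + 2 \sqrt{281953}}{- \frac{745561}{707} - 447403} = \frac{-1546028 + 2 \sqrt{281953}}{- \frac{317059482}{707}} = \left(-1546028 + 2 \sqrt{281953}\right) \left(- \frac{707}{317059482}\right) = \frac{546520898}{158529741} - \frac{707 \sqrt{281953}}{158529741}$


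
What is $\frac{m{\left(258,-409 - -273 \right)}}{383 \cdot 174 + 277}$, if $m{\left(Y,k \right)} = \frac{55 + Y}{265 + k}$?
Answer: $\frac{313}{8632551} \approx 3.6258 \cdot 10^{-5}$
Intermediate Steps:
$m{\left(Y,k \right)} = \frac{55 + Y}{265 + k}$
$\frac{m{\left(258,-409 - -273 \right)}}{383 \cdot 174 + 277} = \frac{\frac{1}{265 - 136} \left(55 + 258\right)}{383 \cdot 174 + 277} = \frac{\frac{1}{265 + \left(-409 + 273\right)} 313}{66642 + 277} = \frac{\frac{1}{265 - 136} \cdot 313}{66919} = \frac{1}{129} \cdot 313 \cdot \frac{1}{66919} = \frac{313}{129} \cdot \frac{1}{66919} = \frac{313}{8632551}$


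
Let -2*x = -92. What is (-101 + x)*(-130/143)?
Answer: 50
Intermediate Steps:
x = 46 (x = -½*(-92) = 46)
(-101 + x)*(-130/143) = (-101 + 46)*(-130/143) = -(-7150)/143 = -55*(-10/11) = 50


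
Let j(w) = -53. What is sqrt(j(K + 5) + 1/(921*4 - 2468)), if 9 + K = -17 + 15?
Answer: 17*I*sqrt(4237)/152 ≈ 7.2801*I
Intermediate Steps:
K = -11 (K = -9 + (-17 + 15) = -9 - 2 = -11)
sqrt(j(K + 5) + 1/(921*4 - 2468)) = sqrt(-53 + 1/(921*4 - 2468)) = sqrt(-53 + 1/(3684 - 2468)) = sqrt(-53 + 1/1216) = sqrt(-64447/1216) = 17*I*sqrt(4237)/152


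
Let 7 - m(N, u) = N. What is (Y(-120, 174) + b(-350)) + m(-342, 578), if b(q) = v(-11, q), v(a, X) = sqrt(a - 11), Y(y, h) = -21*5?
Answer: 244 + I*sqrt(22) ≈ 244.0 + 4.6904*I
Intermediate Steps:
m(N, u) = 7 - N
Y(y, h) = -105
v(a, X) = sqrt(-11 + a)
b(q) = I*sqrt(22) (b(q) = sqrt(-11 - 11) = sqrt(-22) = I*sqrt(22))
(Y(-120, 174) + b(-350)) + m(-342, 578) = (-105 + I*sqrt(22)) + (7 - 1*(-342)) = (-105 + I*sqrt(22)) + (7 + 342) = (-105 + I*sqrt(22)) + 349 = 244 + I*sqrt(22)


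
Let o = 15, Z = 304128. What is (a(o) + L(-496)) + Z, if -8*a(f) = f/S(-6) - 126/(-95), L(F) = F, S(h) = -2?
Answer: 461521813/1520 ≈ 3.0363e+5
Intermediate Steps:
a(f) = -63/380 + f/16 (a(f) = -(f/(-2) - 126/(-95))/8 = -(f*(-½) - 126*(-1/95))/8 = -(-f/2 + 126/95)/8 = -(126/95 - f/2)/8 = -63/380 + f/16)
(a(o) + L(-496)) + Z = ((-63/380 + (1/16)*15) - 496) + 304128 = ((-63/380 + 15/16) - 496) + 304128 = (1173/1520 - 496) + 304128 = -752747/1520 + 304128 = 461521813/1520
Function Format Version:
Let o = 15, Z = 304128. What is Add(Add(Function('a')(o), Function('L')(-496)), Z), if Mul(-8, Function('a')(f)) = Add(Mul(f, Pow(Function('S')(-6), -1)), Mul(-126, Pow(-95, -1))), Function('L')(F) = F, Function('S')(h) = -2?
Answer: Rational(461521813, 1520) ≈ 3.0363e+5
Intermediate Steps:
Function('a')(f) = Add(Rational(-63, 380), Mul(Rational(1, 16), f)) (Function('a')(f) = Mul(Rational(-1, 8), Add(Mul(f, Pow(-2, -1)), Mul(-126, Pow(-95, -1)))) = Mul(Rational(-1, 8), Add(Mul(f, Rational(-1, 2)), Mul(-126, Rational(-1, 95)))) = Mul(Rational(-1, 8), Add(Mul(Rational(-1, 2), f), Rational(126, 95))) = Mul(Rational(-1, 8), Add(Rational(126, 95), Mul(Rational(-1, 2), f))) = Add(Rational(-63, 380), Mul(Rational(1, 16), f)))
Add(Add(Function('a')(o), Function('L')(-496)), Z) = Add(Add(Add(Rational(-63, 380), Mul(Rational(1, 16), 15)), -496), 304128) = Add(Add(Add(Rational(-63, 380), Rational(15, 16)), -496), 304128) = Add(Add(Rational(1173, 1520), -496), 304128) = Add(Rational(-752747, 1520), 304128) = Rational(461521813, 1520)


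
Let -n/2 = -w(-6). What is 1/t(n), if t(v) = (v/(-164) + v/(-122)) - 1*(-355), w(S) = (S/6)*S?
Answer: 2501/887426 ≈ 0.0028183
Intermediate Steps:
w(S) = S**2/6 (w(S) = (S*(1/6))*S = (S/6)*S = S**2/6)
n = 12 (n = -(-2)*(1/6)*(-6)**2 = -(-2)*(1/6)*36 = -(-2)*6 = -2*(-6) = 12)
t(v) = 355 - 143*v/10004 (t(v) = (v*(-1/164) + v*(-1/122)) + 355 = (-v/164 - v/122) + 355 = -143*v/10004 + 355 = 355 - 143*v/10004)
1/t(n) = 1/(355 - 143/10004*12) = 1/(355 - 429/2501) = 1/(887426/2501) = 2501/887426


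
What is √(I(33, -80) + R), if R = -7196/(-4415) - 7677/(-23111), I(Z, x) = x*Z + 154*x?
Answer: 23*I*√2432946049323865/9275915 ≈ 122.3*I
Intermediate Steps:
I(Z, x) = 154*x + Z*x (I(Z, x) = Z*x + 154*x = 154*x + Z*x)
R = 200200711/102035065 (R = -7196*(-1/4415) - 7677*(-1/23111) = 7196/4415 + 7677/23111 = 200200711/102035065 ≈ 1.9621)
√(I(33, -80) + R) = √(-80*(154 + 33) + 200200711/102035065) = √(-80*187 + 200200711/102035065) = √(-14960 + 200200711/102035065) = √(-1526244371689/102035065) = 23*I*√2432946049323865/9275915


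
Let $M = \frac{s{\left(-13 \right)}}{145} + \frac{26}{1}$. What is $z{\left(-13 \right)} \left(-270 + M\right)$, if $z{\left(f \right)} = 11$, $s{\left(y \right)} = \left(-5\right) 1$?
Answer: $- \frac{77847}{29} \approx -2684.4$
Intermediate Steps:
$s{\left(y \right)} = -5$
$M = \frac{753}{29}$ ($M = - \frac{5}{145} + \frac{26}{1} = \left(-5\right) \frac{1}{145} + 26 \cdot 1 = - \frac{1}{29} + 26 = \frac{753}{29} \approx 25.966$)
$z{\left(-13 \right)} \left(-270 + M\right) = 11 \left(-270 + \frac{753}{29}\right) = 11 \left(- \frac{7077}{29}\right) = - \frac{77847}{29}$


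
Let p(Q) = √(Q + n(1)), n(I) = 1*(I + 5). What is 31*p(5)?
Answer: 31*√11 ≈ 102.82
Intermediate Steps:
n(I) = 5 + I (n(I) = 1*(5 + I) = 5 + I)
p(Q) = √(6 + Q) (p(Q) = √(Q + (5 + 1)) = √(Q + 6) = √(6 + Q))
31*p(5) = 31*√(6 + 5) = 31*√11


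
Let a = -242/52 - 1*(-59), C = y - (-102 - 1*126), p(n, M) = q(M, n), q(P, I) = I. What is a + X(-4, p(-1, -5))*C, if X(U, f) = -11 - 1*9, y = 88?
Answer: -162907/26 ≈ -6265.7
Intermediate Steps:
p(n, M) = n
C = 316 (C = 88 - (-102 - 1*126) = 88 - (-102 - 126) = 88 - 1*(-228) = 88 + 228 = 316)
X(U, f) = -20 (X(U, f) = -11 - 9 = -20)
a = 1413/26 (a = -242*1/52 + 59 = -121/26 + 59 = 1413/26 ≈ 54.346)
a + X(-4, p(-1, -5))*C = 1413/26 - 20*316 = 1413/26 - 6320 = -162907/26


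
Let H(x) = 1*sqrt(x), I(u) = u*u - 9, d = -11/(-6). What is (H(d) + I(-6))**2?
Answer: (162 + sqrt(66))**2/36 ≈ 803.95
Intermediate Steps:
d = 11/6 (d = -11*(-1/6) = 11/6 ≈ 1.8333)
I(u) = -9 + u**2 (I(u) = u**2 - 9 = -9 + u**2)
H(x) = sqrt(x)
(H(d) + I(-6))**2 = (sqrt(11/6) + (-9 + (-6)**2))**2 = (sqrt(66)/6 + (-9 + 36))**2 = (sqrt(66)/6 + 27)**2 = (27 + sqrt(66)/6)**2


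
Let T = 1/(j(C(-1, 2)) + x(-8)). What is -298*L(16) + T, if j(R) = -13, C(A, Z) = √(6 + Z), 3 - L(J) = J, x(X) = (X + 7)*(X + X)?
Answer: 11623/3 ≈ 3874.3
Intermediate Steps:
x(X) = 2*X*(7 + X) (x(X) = (7 + X)*(2*X) = 2*X*(7 + X))
L(J) = 3 - J
T = ⅓ (T = 1/(-13 + 2*(-8)*(7 - 8)) = 1/(-13 + 2*(-8)*(-1)) = 1/(-13 + 16) = 1/3 = ⅓ ≈ 0.33333)
-298*L(16) + T = -298*(3 - 1*16) + ⅓ = -298*(3 - 16) + ⅓ = -298*(-13) + ⅓ = 3874 + ⅓ = 11623/3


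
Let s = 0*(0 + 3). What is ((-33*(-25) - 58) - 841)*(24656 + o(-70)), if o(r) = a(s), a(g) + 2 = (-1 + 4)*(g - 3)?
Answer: -1823730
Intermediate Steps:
s = 0 (s = 0*3 = 0)
a(g) = -11 + 3*g (a(g) = -2 + (-1 + 4)*(g - 3) = -2 + 3*(-3 + g) = -2 + (-9 + 3*g) = -11 + 3*g)
o(r) = -11 (o(r) = -11 + 3*0 = -11 + 0 = -11)
((-33*(-25) - 58) - 841)*(24656 + o(-70)) = ((-33*(-25) - 58) - 841)*(24656 - 11) = ((825 - 58) - 841)*24645 = (767 - 841)*24645 = -74*24645 = -1823730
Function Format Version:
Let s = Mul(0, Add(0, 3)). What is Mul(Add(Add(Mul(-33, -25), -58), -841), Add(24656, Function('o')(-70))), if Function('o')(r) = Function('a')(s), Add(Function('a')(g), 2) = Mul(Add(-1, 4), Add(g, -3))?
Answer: -1823730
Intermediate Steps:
s = 0 (s = Mul(0, 3) = 0)
Function('a')(g) = Add(-11, Mul(3, g)) (Function('a')(g) = Add(-2, Mul(Add(-1, 4), Add(g, -3))) = Add(-2, Mul(3, Add(-3, g))) = Add(-2, Add(-9, Mul(3, g))) = Add(-11, Mul(3, g)))
Function('o')(r) = -11 (Function('o')(r) = Add(-11, Mul(3, 0)) = Add(-11, 0) = -11)
Mul(Add(Add(Mul(-33, -25), -58), -841), Add(24656, Function('o')(-70))) = Mul(Add(Add(Mul(-33, -25), -58), -841), Add(24656, -11)) = Mul(Add(Add(825, -58), -841), 24645) = Mul(Add(767, -841), 24645) = Mul(-74, 24645) = -1823730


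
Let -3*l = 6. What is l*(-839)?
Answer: 1678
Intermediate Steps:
l = -2 (l = -⅓*6 = -2)
l*(-839) = -2*(-839) = 1678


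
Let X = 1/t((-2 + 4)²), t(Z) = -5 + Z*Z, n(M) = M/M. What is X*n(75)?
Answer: 1/11 ≈ 0.090909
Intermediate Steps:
n(M) = 1
t(Z) = -5 + Z²
X = 1/11 (X = 1/(-5 + ((-2 + 4)²)²) = 1/(-5 + (2²)²) = 1/(-5 + 4²) = 1/(-5 + 16) = 1/11 ≈ 0.090909)
X*n(75) = (1/11)*1 = 1/11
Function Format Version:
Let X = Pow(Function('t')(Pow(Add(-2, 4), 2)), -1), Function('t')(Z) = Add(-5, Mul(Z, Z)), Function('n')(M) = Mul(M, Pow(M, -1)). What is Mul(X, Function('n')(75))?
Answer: Rational(1, 11) ≈ 0.090909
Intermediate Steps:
Function('n')(M) = 1
Function('t')(Z) = Add(-5, Pow(Z, 2))
X = Rational(1, 11) (X = Pow(Add(-5, Pow(Pow(Add(-2, 4), 2), 2)), -1) = Pow(Add(-5, Pow(Pow(2, 2), 2)), -1) = Pow(Add(-5, Pow(4, 2)), -1) = Pow(Add(-5, 16), -1) = Pow(11, -1) = Rational(1, 11) ≈ 0.090909)
Mul(X, Function('n')(75)) = Mul(Rational(1, 11), 1) = Rational(1, 11)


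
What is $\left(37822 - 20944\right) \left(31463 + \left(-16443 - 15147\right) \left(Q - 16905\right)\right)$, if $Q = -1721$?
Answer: $9931467581034$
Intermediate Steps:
$\left(37822 - 20944\right) \left(31463 + \left(-16443 - 15147\right) \left(Q - 16905\right)\right) = \left(37822 - 20944\right) \left(31463 + \left(-16443 - 15147\right) \left(-1721 - 16905\right)\right) = 16878 \left(31463 - -588395340\right) = 16878 \left(31463 + 588395340\right) = 16878 \cdot 588426803 = 9931467581034$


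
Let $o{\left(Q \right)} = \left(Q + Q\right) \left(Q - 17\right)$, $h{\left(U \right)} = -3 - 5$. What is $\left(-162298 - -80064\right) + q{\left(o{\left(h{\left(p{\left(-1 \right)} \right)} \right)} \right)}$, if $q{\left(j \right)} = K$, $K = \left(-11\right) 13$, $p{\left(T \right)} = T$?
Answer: $-82377$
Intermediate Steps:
$h{\left(U \right)} = -8$ ($h{\left(U \right)} = -3 - 5 = -8$)
$K = -143$
$o{\left(Q \right)} = 2 Q \left(-17 + Q\right)$
$q{\left(j \right)} = -143$
$\left(-162298 - -80064\right) + q{\left(o{\left(h{\left(p{\left(-1 \right)} \right)} \right)} \right)} = \left(-162298 - -80064\right) - 143 = \left(-162298 + 80064\right) - 143 = -82234 - 143 = -82377$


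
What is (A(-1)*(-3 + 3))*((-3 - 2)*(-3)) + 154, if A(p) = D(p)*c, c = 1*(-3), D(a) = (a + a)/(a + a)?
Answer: 154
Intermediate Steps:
D(a) = 1 (D(a) = (2*a)/((2*a)) = (2*a)*(1/(2*a)) = 1)
c = -3
A(p) = -3 (A(p) = 1*(-3) = -3)
(A(-1)*(-3 + 3))*((-3 - 2)*(-3)) + 154 = (-3*(-3 + 3))*((-3 - 2)*(-3)) + 154 = (-3*0)*(-5*(-3)) + 154 = 0*15 + 154 = 0 + 154 = 154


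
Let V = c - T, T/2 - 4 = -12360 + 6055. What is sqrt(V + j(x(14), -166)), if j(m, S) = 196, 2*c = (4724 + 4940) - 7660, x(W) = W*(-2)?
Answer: 10*sqrt(138) ≈ 117.47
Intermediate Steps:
T = -12602 (T = 8 + 2*(-12360 + 6055) = 8 + 2*(-6305) = 8 - 12610 = -12602)
x(W) = -2*W
c = 1002 (c = ((4724 + 4940) - 7660)/2 = (9664 - 7660)/2 = (1/2)*2004 = 1002)
V = 13604 (V = 1002 - 1*(-12602) = 1002 + 12602 = 13604)
sqrt(V + j(x(14), -166)) = sqrt(13604 + 196) = sqrt(13800) = 10*sqrt(138)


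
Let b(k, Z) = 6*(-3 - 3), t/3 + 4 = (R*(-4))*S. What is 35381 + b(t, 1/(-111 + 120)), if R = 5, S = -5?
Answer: 35345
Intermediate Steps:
t = 288 (t = -12 + 3*((5*(-4))*(-5)) = -12 + 3*(-20*(-5)) = -12 + 3*100 = -12 + 300 = 288)
b(k, Z) = -36 (b(k, Z) = 6*(-6) = -36)
35381 + b(t, 1/(-111 + 120)) = 35381 - 36 = 35345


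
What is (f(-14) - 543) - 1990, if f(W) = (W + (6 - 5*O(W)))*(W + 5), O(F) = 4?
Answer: -2281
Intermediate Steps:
f(W) = (-14 + W)*(5 + W) (f(W) = (W + (6 - 5*4))*(W + 5) = (W + (6 - 20))*(5 + W) = (W - 14)*(5 + W) = (-14 + W)*(5 + W))
(f(-14) - 543) - 1990 = ((-70 + (-14)² - 9*(-14)) - 543) - 1990 = ((-70 + 196 + 126) - 543) - 1990 = (252 - 543) - 1990 = -291 - 1990 = -2281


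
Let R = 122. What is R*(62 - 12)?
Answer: 6100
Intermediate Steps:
R*(62 - 12) = 122*(62 - 12) = 122*50 = 6100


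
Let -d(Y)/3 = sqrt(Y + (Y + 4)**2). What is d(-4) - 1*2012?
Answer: -2012 - 6*I ≈ -2012.0 - 6.0*I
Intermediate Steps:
d(Y) = -3*sqrt(Y + (4 + Y)**2) (d(Y) = -3*sqrt(Y + (Y + 4)**2) = -3*sqrt(Y + (4 + Y)**2))
d(-4) - 1*2012 = -3*sqrt(-4 + (4 - 4)**2) - 1*2012 = -3*sqrt(-4 + 0**2) - 2012 = -3*sqrt(-4 + 0) - 2012 = -6*I - 2012 = -2012 - 6*I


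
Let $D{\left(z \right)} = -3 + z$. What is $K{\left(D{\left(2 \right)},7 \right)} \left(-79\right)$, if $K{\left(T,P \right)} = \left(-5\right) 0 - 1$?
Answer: $79$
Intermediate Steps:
$K{\left(T,P \right)} = -1$ ($K{\left(T,P \right)} = 0 - 1 = -1$)
$K{\left(D{\left(2 \right)},7 \right)} \left(-79\right) = \left(-1\right) \left(-79\right) = 79$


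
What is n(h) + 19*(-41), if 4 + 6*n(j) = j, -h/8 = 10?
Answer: -793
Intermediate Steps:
h = -80 (h = -8*10 = -80)
n(j) = -2/3 + j/6
n(h) + 19*(-41) = (-2/3 + (1/6)*(-80)) + 19*(-41) = (-2/3 - 40/3) - 779 = -14 - 779 = -793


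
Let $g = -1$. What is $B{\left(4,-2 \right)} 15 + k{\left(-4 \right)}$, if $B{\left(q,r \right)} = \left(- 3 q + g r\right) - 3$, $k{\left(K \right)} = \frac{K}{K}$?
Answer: $-194$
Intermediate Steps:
$k{\left(K \right)} = 1$
$B{\left(q,r \right)} = -3 - r - 3 q$ ($B{\left(q,r \right)} = \left(- 3 q - r\right) - 3 = \left(- r - 3 q\right) - 3 = -3 - r - 3 q$)
$B{\left(4,-2 \right)} 15 + k{\left(-4 \right)} = \left(-3 - -2 - 12\right) 15 + 1 = \left(-3 + 2 - 12\right) 15 + 1 = \left(-13\right) 15 + 1 = -195 + 1 = -194$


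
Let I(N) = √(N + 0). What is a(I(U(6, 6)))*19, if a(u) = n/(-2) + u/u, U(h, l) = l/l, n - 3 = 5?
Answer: -57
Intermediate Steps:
n = 8 (n = 3 + 5 = 8)
U(h, l) = 1
I(N) = √N
a(u) = -3 (a(u) = 8/(-2) + u/u = 8*(-½) + 1 = -4 + 1 = -3)
a(I(U(6, 6)))*19 = -3*19 = -57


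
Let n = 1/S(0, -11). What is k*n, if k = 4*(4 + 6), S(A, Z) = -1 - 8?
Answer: -40/9 ≈ -4.4444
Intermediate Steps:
S(A, Z) = -9
k = 40 (k = 4*10 = 40)
n = -⅑ (n = 1/(-9) = -⅑ ≈ -0.11111)
k*n = 40*(-⅑) = -40/9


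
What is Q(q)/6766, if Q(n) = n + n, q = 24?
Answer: 24/3383 ≈ 0.0070943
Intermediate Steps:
Q(n) = 2*n
Q(q)/6766 = (2*24)/6766 = 48*(1/6766) = 24/3383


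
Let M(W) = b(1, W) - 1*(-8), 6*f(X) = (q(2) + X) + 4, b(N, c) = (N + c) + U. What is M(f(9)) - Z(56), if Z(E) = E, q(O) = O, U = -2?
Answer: -93/2 ≈ -46.500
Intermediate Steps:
b(N, c) = -2 + N + c (b(N, c) = (N + c) - 2 = -2 + N + c)
f(X) = 1 + X/6 (f(X) = ((2 + X) + 4)/6 = (6 + X)/6 = 1 + X/6)
M(W) = 7 + W (M(W) = (-2 + 1 + W) - 1*(-8) = (-1 + W) + 8 = 7 + W)
M(f(9)) - Z(56) = (7 + (1 + (⅙)*9)) - 1*56 = (7 + (1 + 3/2)) - 56 = (7 + 5/2) - 56 = 19/2 - 56 = -93/2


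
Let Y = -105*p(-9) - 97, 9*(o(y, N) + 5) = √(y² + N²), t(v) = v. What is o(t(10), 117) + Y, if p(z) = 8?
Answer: -942 + √13789/9 ≈ -928.95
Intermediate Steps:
o(y, N) = -5 + √(N² + y²)/9 (o(y, N) = -5 + √(y² + N²)/9 = -5 + √(N² + y²)/9)
Y = -937 (Y = -105*8 - 97 = -840 - 97 = -937)
o(t(10), 117) + Y = (-5 + √(117² + 10²)/9) - 937 = (-5 + √(13689 + 100)/9) - 937 = (-5 + √13789/9) - 937 = -942 + √13789/9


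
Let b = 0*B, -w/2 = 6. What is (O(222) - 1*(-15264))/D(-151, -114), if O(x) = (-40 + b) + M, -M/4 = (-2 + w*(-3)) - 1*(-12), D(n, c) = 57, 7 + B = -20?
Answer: 15040/57 ≈ 263.86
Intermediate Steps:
B = -27 (B = -7 - 20 = -27)
w = -12 (w = -2*6 = -12)
b = 0 (b = 0*(-27) = 0)
M = -184 (M = -4*((-2 - 12*(-3)) - 1*(-12)) = -4*((-2 + 36) + 12) = -4*(34 + 12) = -4*46 = -184)
O(x) = -224 (O(x) = (-40 + 0) - 184 = -40 - 184 = -224)
(O(222) - 1*(-15264))/D(-151, -114) = (-224 - 1*(-15264))/57 = (-224 + 15264)*(1/57) = 15040*(1/57) = 15040/57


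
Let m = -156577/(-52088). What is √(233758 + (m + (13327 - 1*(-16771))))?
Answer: √178972908298910/26044 ≈ 513.67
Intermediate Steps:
m = 156577/52088 (m = -156577*(-1/52088) = 156577/52088 ≈ 3.0060)
√(233758 + (m + (13327 - 1*(-16771)))) = √(233758 + (156577/52088 + (13327 - 1*(-16771)))) = √(233758 + (156577/52088 + (13327 + 16771))) = √(233758 + (156577/52088 + 30098)) = √(233758 + 1567901201/52088) = √(13743887905/52088) = √178972908298910/26044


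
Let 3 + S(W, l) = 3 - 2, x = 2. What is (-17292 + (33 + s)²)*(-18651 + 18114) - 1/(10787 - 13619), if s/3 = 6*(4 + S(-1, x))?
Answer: 19056944305/2832 ≈ 6.7291e+6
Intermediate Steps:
S(W, l) = -2 (S(W, l) = -3 + (3 - 2) = -3 + 1 = -2)
s = 36 (s = 3*(6*(4 - 2)) = 3*(6*2) = 3*12 = 36)
(-17292 + (33 + s)²)*(-18651 + 18114) - 1/(10787 - 13619) = (-17292 + (33 + 36)²)*(-18651 + 18114) - 1/(10787 - 13619) = (-17292 + 69²)*(-537) - 1/(-2832) = (-17292 + 4761)*(-537) - 1*(-1/2832) = -12531*(-537) + 1/2832 = 6729147 + 1/2832 = 19056944305/2832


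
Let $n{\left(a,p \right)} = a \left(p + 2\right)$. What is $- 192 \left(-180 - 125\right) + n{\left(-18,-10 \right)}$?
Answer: $58704$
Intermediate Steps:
$n{\left(a,p \right)} = a \left(2 + p\right)$
$- 192 \left(-180 - 125\right) + n{\left(-18,-10 \right)} = - 192 \left(-180 - 125\right) - 18 \left(2 - 10\right) = - 192 \left(-180 - 125\right) - -144 = \left(-192\right) \left(-305\right) + 144 = 58560 + 144 = 58704$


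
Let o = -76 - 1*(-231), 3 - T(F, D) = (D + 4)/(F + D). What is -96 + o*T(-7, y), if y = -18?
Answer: 1411/5 ≈ 282.20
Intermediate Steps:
T(F, D) = 3 - (4 + D)/(D + F) (T(F, D) = 3 - (D + 4)/(F + D) = 3 - (4 + D)/(D + F))
o = 155 (o = -76 + 231 = 155)
-96 + o*T(-7, y) = -96 + 155*((-4 + 2*(-18) + 3*(-7))/(-18 - 7)) = -96 + 155*((-4 - 36 - 21)/(-25)) = -96 + 155*(-1/25*(-61)) = -96 + 155*(61/25) = -96 + 1891/5 = 1411/5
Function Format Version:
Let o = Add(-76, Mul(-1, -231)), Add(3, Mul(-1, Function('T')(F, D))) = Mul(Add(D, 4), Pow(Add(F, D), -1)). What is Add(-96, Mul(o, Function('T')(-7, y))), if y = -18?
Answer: Rational(1411, 5) ≈ 282.20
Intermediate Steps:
Function('T')(F, D) = Add(3, Mul(-1, Pow(Add(D, F), -1), Add(4, D))) (Function('T')(F, D) = Add(3, Mul(-1, Mul(Add(D, 4), Pow(Add(F, D), -1)))) = Add(3, Mul(-1, Mul(Add(4, D), Pow(Add(D, F), -1)))) = Add(3, Mul(-1, Mul(Pow(Add(D, F), -1), Add(4, D)))) = Add(3, Mul(-1, Pow(Add(D, F), -1), Add(4, D))))
o = 155 (o = Add(-76, 231) = 155)
Add(-96, Mul(o, Function('T')(-7, y))) = Add(-96, Mul(155, Mul(Pow(Add(-18, -7), -1), Add(-4, Mul(2, -18), Mul(3, -7))))) = Add(-96, Mul(155, Mul(Pow(-25, -1), Add(-4, -36, -21)))) = Add(-96, Mul(155, Mul(Rational(-1, 25), -61))) = Add(-96, Mul(155, Rational(61, 25))) = Add(-96, Rational(1891, 5)) = Rational(1411, 5)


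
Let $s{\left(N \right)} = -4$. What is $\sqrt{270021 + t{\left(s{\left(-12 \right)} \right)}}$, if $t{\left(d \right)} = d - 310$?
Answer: $\sqrt{269707} \approx 519.33$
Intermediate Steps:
$t{\left(d \right)} = -310 + d$
$\sqrt{270021 + t{\left(s{\left(-12 \right)} \right)}} = \sqrt{270021 - 314} = \sqrt{269707}$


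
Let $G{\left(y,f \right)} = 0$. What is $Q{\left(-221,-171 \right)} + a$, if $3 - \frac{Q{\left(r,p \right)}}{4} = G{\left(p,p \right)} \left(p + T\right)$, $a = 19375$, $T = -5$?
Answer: $19387$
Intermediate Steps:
$Q{\left(r,p \right)} = 12$ ($Q{\left(r,p \right)} = 12 - 4 \cdot 0 \left(p - 5\right) = 12 - 4 \cdot 0 \left(-5 + p\right) = 12 - 0 = 12 + 0 = 12$)
$Q{\left(-221,-171 \right)} + a = 12 + 19375 = 19387$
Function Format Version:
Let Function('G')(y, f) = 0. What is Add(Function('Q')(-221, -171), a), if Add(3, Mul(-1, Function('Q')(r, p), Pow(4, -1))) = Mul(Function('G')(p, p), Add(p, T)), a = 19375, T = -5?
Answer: 19387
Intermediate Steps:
Function('Q')(r, p) = 12 (Function('Q')(r, p) = Add(12, Mul(-4, Mul(0, Add(p, -5)))) = Add(12, Mul(-4, Mul(0, Add(-5, p)))) = Add(12, Mul(-4, 0)) = Add(12, 0) = 12)
Add(Function('Q')(-221, -171), a) = Add(12, 19375) = 19387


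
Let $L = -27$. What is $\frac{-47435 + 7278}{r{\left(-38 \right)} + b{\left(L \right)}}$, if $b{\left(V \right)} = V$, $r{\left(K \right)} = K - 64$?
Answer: $\frac{40157}{129} \approx 311.29$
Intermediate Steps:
$r{\left(K \right)} = -64 + K$
$\frac{-47435 + 7278}{r{\left(-38 \right)} + b{\left(L \right)}} = \frac{-47435 + 7278}{\left(-64 - 38\right) - 27} = - \frac{40157}{-102 - 27} = - \frac{40157}{-129} = \left(-40157\right) \left(- \frac{1}{129}\right) = \frac{40157}{129}$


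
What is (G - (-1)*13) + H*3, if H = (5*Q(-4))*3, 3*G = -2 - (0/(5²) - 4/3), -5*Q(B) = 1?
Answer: 34/9 ≈ 3.7778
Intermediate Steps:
Q(B) = -⅕ (Q(B) = -⅕*1 = -⅕)
G = -2/9 (G = (-2 - (0/(5²) - 4/3))/3 = (-2 - (0/25 - 4*⅓))/3 = (-2 - (0*(1/25) - 4/3))/3 = (-2 - (0 - 4/3))/3 = (-2 - 1*(-4/3))/3 = (-2 + 4/3)/3 = (⅓)*(-⅔) = -2/9 ≈ -0.22222)
H = -3 (H = (5*(-⅕))*3 = -1*3 = -3)
(G - (-1)*13) + H*3 = (-2/9 - (-1)*13) - 3*3 = (-2/9 - 1*(-13)) - 9 = (-2/9 + 13) - 9 = 115/9 - 9 = 34/9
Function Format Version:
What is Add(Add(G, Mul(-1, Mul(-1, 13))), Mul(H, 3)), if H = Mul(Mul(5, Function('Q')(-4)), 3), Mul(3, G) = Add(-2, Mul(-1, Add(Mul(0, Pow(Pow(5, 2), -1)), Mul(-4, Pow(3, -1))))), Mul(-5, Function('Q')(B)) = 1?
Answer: Rational(34, 9) ≈ 3.7778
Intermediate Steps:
Function('Q')(B) = Rational(-1, 5) (Function('Q')(B) = Mul(Rational(-1, 5), 1) = Rational(-1, 5))
G = Rational(-2, 9) (G = Mul(Rational(1, 3), Add(-2, Mul(-1, Add(Mul(0, Pow(Pow(5, 2), -1)), Mul(-4, Pow(3, -1)))))) = Mul(Rational(1, 3), Add(-2, Mul(-1, Add(Mul(0, Pow(25, -1)), Mul(-4, Rational(1, 3)))))) = Mul(Rational(1, 3), Add(-2, Mul(-1, Add(Mul(0, Rational(1, 25)), Rational(-4, 3))))) = Mul(Rational(1, 3), Add(-2, Mul(-1, Add(0, Rational(-4, 3))))) = Mul(Rational(1, 3), Add(-2, Mul(-1, Rational(-4, 3)))) = Mul(Rational(1, 3), Add(-2, Rational(4, 3))) = Mul(Rational(1, 3), Rational(-2, 3)) = Rational(-2, 9) ≈ -0.22222)
H = -3 (H = Mul(Mul(5, Rational(-1, 5)), 3) = Mul(-1, 3) = -3)
Add(Add(G, Mul(-1, Mul(-1, 13))), Mul(H, 3)) = Add(Add(Rational(-2, 9), Mul(-1, Mul(-1, 13))), Mul(-3, 3)) = Add(Add(Rational(-2, 9), Mul(-1, -13)), -9) = Add(Add(Rational(-2, 9), 13), -9) = Add(Rational(115, 9), -9) = Rational(34, 9)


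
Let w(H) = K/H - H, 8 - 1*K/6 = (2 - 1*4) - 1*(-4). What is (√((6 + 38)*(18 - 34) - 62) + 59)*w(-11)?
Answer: 5015/11 + 85*I*√766/11 ≈ 455.91 + 213.87*I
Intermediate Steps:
K = 36 (K = 48 - 6*((2 - 1*4) - 1*(-4)) = 48 - 6*((2 - 4) + 4) = 48 - 6*(-2 + 4) = 48 - 6*2 = 48 - 12 = 36)
w(H) = -H + 36/H (w(H) = 36/H - H = -H + 36/H)
(√((6 + 38)*(18 - 34) - 62) + 59)*w(-11) = (√((6 + 38)*(18 - 34) - 62) + 59)*(-1*(-11) + 36/(-11)) = (√(44*(-16) - 62) + 59)*(11 + 36*(-1/11)) = (√(-704 - 62) + 59)*(11 - 36/11) = (√(-766) + 59)*(85/11) = (I*√766 + 59)*(85/11) = (59 + I*√766)*(85/11) = 5015/11 + 85*I*√766/11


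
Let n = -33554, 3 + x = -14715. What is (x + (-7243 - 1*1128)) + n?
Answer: -56643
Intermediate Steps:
x = -14718 (x = -3 - 14715 = -14718)
(x + (-7243 - 1*1128)) + n = (-14718 + (-7243 - 1*1128)) - 33554 = (-14718 + (-7243 - 1128)) - 33554 = (-14718 - 8371) - 33554 = -23089 - 33554 = -56643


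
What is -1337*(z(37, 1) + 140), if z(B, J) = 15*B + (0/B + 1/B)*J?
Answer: -34382292/37 ≈ -9.2925e+5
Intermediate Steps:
z(B, J) = 15*B + J/B (z(B, J) = 15*B + (0 + 1/B)*J = 15*B + J/B)
-1337*(z(37, 1) + 140) = -1337*((15*37 + 1/37) + 140) = -1337*((555 + 1*(1/37)) + 140) = -1337*((555 + 1/37) + 140) = -1337*(20536/37 + 140) = -1337*25716/37 = -34382292/37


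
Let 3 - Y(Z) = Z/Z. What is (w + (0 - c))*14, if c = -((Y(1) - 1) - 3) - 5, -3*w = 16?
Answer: -98/3 ≈ -32.667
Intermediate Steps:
w = -16/3 (w = -⅓*16 = -16/3 ≈ -5.3333)
Y(Z) = 2 (Y(Z) = 3 - Z/Z = 3 - 1*1 = 3 - 1 = 2)
c = -3 (c = -((2 - 1) - 3) - 5 = -(1 - 3) - 5 = -1*(-2) - 5 = 2 - 5 = -3)
(w + (0 - c))*14 = (-16/3 + (0 - 1*(-3)))*14 = (-16/3 + (0 + 3))*14 = (-16/3 + 3)*14 = -7/3*14 = -98/3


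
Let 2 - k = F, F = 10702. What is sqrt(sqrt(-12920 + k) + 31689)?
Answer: sqrt(31689 + 2*I*sqrt(5905)) ≈ 178.01 + 0.4317*I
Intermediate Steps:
k = -10700 (k = 2 - 1*10702 = 2 - 10702 = -10700)
sqrt(sqrt(-12920 + k) + 31689) = sqrt(sqrt(-12920 - 10700) + 31689) = sqrt(sqrt(-23620) + 31689) = sqrt(2*I*sqrt(5905) + 31689) = sqrt(31689 + 2*I*sqrt(5905))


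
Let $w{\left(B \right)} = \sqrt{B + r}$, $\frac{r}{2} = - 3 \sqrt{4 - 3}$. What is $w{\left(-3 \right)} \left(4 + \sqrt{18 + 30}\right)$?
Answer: $12 i \left(1 + \sqrt{3}\right) \approx 32.785 i$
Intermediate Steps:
$r = -6$ ($r = 2 \left(- 3 \sqrt{4 - 3}\right) = 2 \left(- 3 \sqrt{1}\right) = 2 \left(\left(-3\right) 1\right) = 2 \left(-3\right) = -6$)
$w{\left(B \right)} = \sqrt{-6 + B}$ ($w{\left(B \right)} = \sqrt{B - 6} = \sqrt{-6 + B}$)
$w{\left(-3 \right)} \left(4 + \sqrt{18 + 30}\right) = \sqrt{-6 - 3} \left(4 + \sqrt{18 + 30}\right) = \sqrt{-9} \left(4 + \sqrt{48}\right) = 3 i \left(4 + 4 \sqrt{3}\right)$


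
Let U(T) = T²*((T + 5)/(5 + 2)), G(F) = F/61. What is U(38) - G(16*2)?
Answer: 3787388/427 ≈ 8869.8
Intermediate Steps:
G(F) = F/61 (G(F) = F*(1/61) = F/61)
U(T) = T²*(5/7 + T/7) (U(T) = T²*((5 + T)/7) = T²*((5 + T)*(⅐)) = T²*(5/7 + T/7))
U(38) - G(16*2) = (⅐)*38²*(5 + 38) - 16*2/61 = (⅐)*1444*43 - 32/61 = 62092/7 - 1*32/61 = 62092/7 - 32/61 = 3787388/427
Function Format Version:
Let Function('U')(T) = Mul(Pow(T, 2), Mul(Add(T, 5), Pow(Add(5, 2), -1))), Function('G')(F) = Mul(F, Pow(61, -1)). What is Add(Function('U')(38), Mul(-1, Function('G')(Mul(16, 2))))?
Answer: Rational(3787388, 427) ≈ 8869.8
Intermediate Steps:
Function('G')(F) = Mul(Rational(1, 61), F) (Function('G')(F) = Mul(F, Rational(1, 61)) = Mul(Rational(1, 61), F))
Function('U')(T) = Mul(Pow(T, 2), Add(Rational(5, 7), Mul(Rational(1, 7), T))) (Function('U')(T) = Mul(Pow(T, 2), Mul(Add(5, T), Pow(7, -1))) = Mul(Pow(T, 2), Mul(Add(5, T), Rational(1, 7))) = Mul(Pow(T, 2), Add(Rational(5, 7), Mul(Rational(1, 7), T))))
Add(Function('U')(38), Mul(-1, Function('G')(Mul(16, 2)))) = Add(Mul(Rational(1, 7), Pow(38, 2), Add(5, 38)), Mul(-1, Mul(Rational(1, 61), Mul(16, 2)))) = Add(Mul(Rational(1, 7), 1444, 43), Mul(-1, Mul(Rational(1, 61), 32))) = Add(Rational(62092, 7), Mul(-1, Rational(32, 61))) = Add(Rational(62092, 7), Rational(-32, 61)) = Rational(3787388, 427)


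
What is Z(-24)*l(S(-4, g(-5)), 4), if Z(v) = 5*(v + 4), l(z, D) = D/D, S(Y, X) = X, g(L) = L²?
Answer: -100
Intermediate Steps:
l(z, D) = 1
Z(v) = 20 + 5*v (Z(v) = 5*(4 + v) = 20 + 5*v)
Z(-24)*l(S(-4, g(-5)), 4) = (20 + 5*(-24))*1 = (20 - 120)*1 = -100*1 = -100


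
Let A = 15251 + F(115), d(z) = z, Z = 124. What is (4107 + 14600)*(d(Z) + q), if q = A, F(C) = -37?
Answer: 286927966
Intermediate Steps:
A = 15214 (A = 15251 - 37 = 15214)
q = 15214
(4107 + 14600)*(d(Z) + q) = (4107 + 14600)*(124 + 15214) = 18707*15338 = 286927966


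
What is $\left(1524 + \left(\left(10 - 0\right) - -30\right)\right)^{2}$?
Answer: $2446096$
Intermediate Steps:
$\left(1524 + \left(\left(10 - 0\right) - -30\right)\right)^{2} = \left(1524 + \left(\left(10 + 0\right) + 30\right)\right)^{2} = \left(1524 + \left(10 + 30\right)\right)^{2} = \left(1524 + 40\right)^{2} = 1564^{2} = 2446096$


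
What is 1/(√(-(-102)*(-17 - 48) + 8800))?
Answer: √2170/2170 ≈ 0.021467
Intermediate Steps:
1/(√(-(-102)*(-17 - 48) + 8800)) = 1/(√(-(-102)*(-65) + 8800)) = 1/(√(-1*6630 + 8800)) = 1/(√(-6630 + 8800)) = 1/(√2170) = √2170/2170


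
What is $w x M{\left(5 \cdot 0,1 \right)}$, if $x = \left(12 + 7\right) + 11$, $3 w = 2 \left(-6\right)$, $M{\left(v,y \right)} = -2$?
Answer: $240$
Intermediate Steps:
$w = -4$ ($w = \frac{2 \left(-6\right)}{3} = \frac{1}{3} \left(-12\right) = -4$)
$x = 30$ ($x = 19 + 11 = 30$)
$w x M{\left(5 \cdot 0,1 \right)} = \left(-4\right) 30 \left(-2\right) = \left(-120\right) \left(-2\right) = 240$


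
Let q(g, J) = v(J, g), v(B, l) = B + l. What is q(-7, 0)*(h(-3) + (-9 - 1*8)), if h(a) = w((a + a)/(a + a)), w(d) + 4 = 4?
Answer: 119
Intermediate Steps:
w(d) = 0 (w(d) = -4 + 4 = 0)
h(a) = 0
q(g, J) = J + g
q(-7, 0)*(h(-3) + (-9 - 1*8)) = (0 - 7)*(0 + (-9 - 1*8)) = -7*(0 + (-9 - 8)) = -7*(0 - 17) = -7*(-17) = 119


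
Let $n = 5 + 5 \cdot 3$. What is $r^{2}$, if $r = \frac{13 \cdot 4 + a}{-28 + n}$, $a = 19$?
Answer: $\frac{5041}{64} \approx 78.766$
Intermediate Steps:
$n = 20$ ($n = 5 + 15 = 20$)
$r = - \frac{71}{8}$ ($r = \frac{13 \cdot 4 + 19}{-28 + 20} = \frac{52 + 19}{-8} = 71 \left(- \frac{1}{8}\right) = - \frac{71}{8} \approx -8.875$)
$r^{2} = \left(- \frac{71}{8}\right)^{2} = \frac{5041}{64}$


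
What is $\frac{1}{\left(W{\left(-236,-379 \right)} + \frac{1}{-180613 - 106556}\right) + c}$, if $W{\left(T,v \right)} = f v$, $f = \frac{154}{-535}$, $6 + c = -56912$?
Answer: $- \frac{153635415}{8727859645651} \approx -1.7603 \cdot 10^{-5}$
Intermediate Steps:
$c = -56918$ ($c = -6 - 56912 = -56918$)
$f = - \frac{154}{535}$ ($f = 154 \left(- \frac{1}{535}\right) = - \frac{154}{535} \approx -0.28785$)
$W{\left(T,v \right)} = - \frac{154 v}{535}$
$\frac{1}{\left(W{\left(-236,-379 \right)} + \frac{1}{-180613 - 106556}\right) + c} = \frac{1}{\left(\left(- \frac{154}{535}\right) \left(-379\right) + \frac{1}{-180613 - 106556}\right) - 56918} = \frac{1}{\left(\frac{58366}{535} + \frac{1}{-287169}\right) - 56918} = \frac{1}{\left(\frac{58366}{535} - \frac{1}{287169}\right) - 56918} = \frac{1}{\frac{16760905319}{153635415} - 56918} = \frac{1}{- \frac{8727859645651}{153635415}} = - \frac{153635415}{8727859645651}$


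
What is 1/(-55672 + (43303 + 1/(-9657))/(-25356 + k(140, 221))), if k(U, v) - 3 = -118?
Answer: -245973447/13694251918454 ≈ -1.7962e-5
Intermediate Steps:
k(U, v) = -115 (k(U, v) = 3 - 118 = -115)
1/(-55672 + (43303 + 1/(-9657))/(-25356 + k(140, 221))) = 1/(-55672 + (43303 + 1/(-9657))/(-25356 - 115)) = 1/(-55672 + (43303 - 1/9657)/(-25471)) = 1/(-55672 + (418177070/9657)*(-1/25471)) = 1/(-55672 - 418177070/245973447) = 1/(-13694251918454/245973447) = -245973447/13694251918454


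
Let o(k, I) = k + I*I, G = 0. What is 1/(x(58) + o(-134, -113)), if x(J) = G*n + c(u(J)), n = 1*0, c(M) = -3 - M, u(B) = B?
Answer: 1/12574 ≈ 7.9529e-5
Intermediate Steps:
o(k, I) = k + I²
n = 0
x(J) = -3 - J (x(J) = 0*0 + (-3 - J) = 0 + (-3 - J) = -3 - J)
1/(x(58) + o(-134, -113)) = 1/((-3 - 1*58) + (-134 + (-113)²)) = 1/((-3 - 58) + (-134 + 12769)) = 1/(-61 + 12635) = 1/12574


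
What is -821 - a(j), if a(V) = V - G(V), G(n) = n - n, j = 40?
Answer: -861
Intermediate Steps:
G(n) = 0
a(V) = V (a(V) = V - 1*0 = V + 0 = V)
-821 - a(j) = -821 - 1*40 = -821 - 40 = -861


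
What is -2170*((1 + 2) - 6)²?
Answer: -19530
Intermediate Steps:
-2170*((1 + 2) - 6)² = -2170*(3 - 6)² = -2170*(-3)² = -2170*9 = -19530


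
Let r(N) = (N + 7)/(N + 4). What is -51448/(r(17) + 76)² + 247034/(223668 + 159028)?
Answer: -27897597881/3487317300 ≈ -7.9997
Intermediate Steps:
r(N) = (7 + N)/(4 + N)
-51448/(r(17) + 76)² + 247034/(223668 + 159028) = -51448/((7 + 17)/(4 + 17) + 76)² + 247034/(223668 + 159028) = -51448/(24/21 + 76)² + 247034/382696 = -51448/((1/21)*24 + 76)² + 247034*(1/382696) = -51448/(8/7 + 76)² + 123517/191348 = -51448/((540/7)²) + 123517/191348 = -51448/291600/49 + 123517/191348 = -51448*49/291600 + 123517/191348 = -315119/36450 + 123517/191348 = -27897597881/3487317300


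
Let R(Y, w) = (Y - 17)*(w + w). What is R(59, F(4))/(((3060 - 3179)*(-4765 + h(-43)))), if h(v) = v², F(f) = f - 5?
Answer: -1/4131 ≈ -0.00024207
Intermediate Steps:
F(f) = -5 + f
R(Y, w) = 2*w*(-17 + Y) (R(Y, w) = (-17 + Y)*(2*w) = 2*w*(-17 + Y))
R(59, F(4))/(((3060 - 3179)*(-4765 + h(-43)))) = (2*(-5 + 4)*(-17 + 59))/(((3060 - 3179)*(-4765 + (-43)²))) = (2*(-1)*42)/((-119*(-4765 + 1849))) = -84/((-119*(-2916))) = -84/347004 = -84*1/347004 = -1/4131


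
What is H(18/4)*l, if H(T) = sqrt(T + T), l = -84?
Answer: -252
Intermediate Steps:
H(T) = sqrt(2)*sqrt(T) (H(T) = sqrt(2*T) = sqrt(2)*sqrt(T))
H(18/4)*l = (sqrt(2)*sqrt(18/4))*(-84) = (sqrt(2)*sqrt(18*(1/4)))*(-84) = (sqrt(2)*sqrt(9/2))*(-84) = (sqrt(2)*(3*sqrt(2)/2))*(-84) = 3*(-84) = -252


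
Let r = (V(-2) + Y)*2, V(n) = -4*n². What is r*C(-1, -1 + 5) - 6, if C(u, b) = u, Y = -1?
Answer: 28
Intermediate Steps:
r = -34 (r = (-4*(-2)² - 1)*2 = (-4*4 - 1)*2 = (-16 - 1)*2 = -17*2 = -34)
r*C(-1, -1 + 5) - 6 = -34*(-1) - 6 = 34 - 6 = 28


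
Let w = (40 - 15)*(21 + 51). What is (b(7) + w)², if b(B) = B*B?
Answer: 3418801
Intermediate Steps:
w = 1800 (w = 25*72 = 1800)
b(B) = B²
(b(7) + w)² = (7² + 1800)² = (49 + 1800)² = 1849² = 3418801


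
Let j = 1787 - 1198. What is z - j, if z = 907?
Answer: 318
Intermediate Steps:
j = 589
z - j = 907 - 1*589 = 907 - 589 = 318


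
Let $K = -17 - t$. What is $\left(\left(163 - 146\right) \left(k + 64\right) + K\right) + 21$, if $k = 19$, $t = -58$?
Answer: $1473$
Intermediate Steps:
$K = 41$ ($K = -17 - -58 = -17 + 58 = 41$)
$\left(\left(163 - 146\right) \left(k + 64\right) + K\right) + 21 = \left(\left(163 - 146\right) \left(19 + 64\right) + 41\right) + 21 = \left(17 \cdot 83 + 41\right) + 21 = \left(1411 + 41\right) + 21 = 1452 + 21 = 1473$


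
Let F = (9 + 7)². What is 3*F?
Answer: 768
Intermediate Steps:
F = 256 (F = 16² = 256)
3*F = 3*256 = 768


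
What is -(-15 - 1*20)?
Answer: 35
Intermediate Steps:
-(-15 - 1*20) = -(-15 - 20) = -1*(-35) = 35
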